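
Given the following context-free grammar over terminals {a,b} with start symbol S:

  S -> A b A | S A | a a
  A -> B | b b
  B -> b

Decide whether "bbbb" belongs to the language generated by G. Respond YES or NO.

Convert to CNF:
  S -> A X2 | S A | T1 T1
  A -> T0 T0 | b
  B -> b
  T0 -> b
  T1 -> a
  X2 -> T0 A

CYK fill:
  T[0,0] 'b' = {A,B,T0}  orig:{A,B}
  T[1,1] 'b' = {A,B,T0}  orig:{A,B}
  T[2,2] 'b' = {A,B,T0}  orig:{A,B}
  T[3,3] 'b' = {A,B,T0}  orig:{A,B}
  T[0,1] 'bb' = {A,X2}  orig:{A}
  T[1,2] 'bb' = {A,X2}  orig:{A}
  T[2,3] 'bb' = {A,X2}  orig:{A}
  T[0,2] 'bbb' = {S,X2}  orig:{S}
  T[1,3] 'bbb' = {S,X2}  orig:{S}
  T[0,3] 'bbbb' = {S}

S ∈ T[0,3] ⇒ YES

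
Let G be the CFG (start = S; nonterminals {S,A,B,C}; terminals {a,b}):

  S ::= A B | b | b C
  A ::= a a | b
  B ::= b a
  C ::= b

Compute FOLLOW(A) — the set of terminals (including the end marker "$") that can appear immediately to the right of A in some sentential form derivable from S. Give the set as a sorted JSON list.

FIRST sets, iterate to fixpoint:
[1]
  A via A→a a: +{a}
  A via A→b: +{b}
  B via B→b a: +{b}
  C via C→b: +{b}
  S via S→A B: +{a,b}
  FIRST(S)={a,b}  FIRST(A)={a,b}  FIRST(B)={b}  FIRST(C)={b}
[2] (stable)
  FIRST(S)={a,b}  FIRST(A)={a,b}  FIRST(B)={b}  FIRST(C)={b}

FOLLOW iteration:
seed FOLLOW(S) with $
iter 1:
  S→A B: FOLLOW(A) ⊇ FIRST(B) = {b}; new: +{b}
  S→A B: FOLLOW(B) ⊇ FOLLOW(S) ⊇ {$}; new: +{$}
  S→b C: FOLLOW(C) ⊇ FOLLOW(S) ⊇ {$}; new: +{$}
  FOLLOW[S]={$}  FOLLOW[A]={b}  FOLLOW[B]={$}  FOLLOW[C]={$}
iter 2: done
  FOLLOW[S]={$}  FOLLOW[A]={b}  FOLLOW[B]={$}  FOLLOW[C]={$}

FOLLOW(A) = ["b"]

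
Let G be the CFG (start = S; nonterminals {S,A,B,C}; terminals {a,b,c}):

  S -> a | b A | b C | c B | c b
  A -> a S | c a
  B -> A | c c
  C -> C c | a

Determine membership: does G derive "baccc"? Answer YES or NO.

Convert to CNF:
  S -> T1 B | T1 T2 | T2 A | T2 C | a
  A -> T0 S | T1 T0
  B -> T0 S | T1 T0 | T1 T1
  C -> C T1 | a
  T0 -> a
  T1 -> c
  T2 -> b

Fill CYK table bottom-up:
  T[0,0] 'b' = {T2}  orig:{}
  T[1,1] 'a' = {C,S,T0}  orig:{C,S}
  T[2,2] 'c' = {T1}  orig:{}
  T[3,3] 'c' = {T1}  orig:{}
  T[4,4] 'c' = {T1}  orig:{}
  T[0,1] 'ba' = {S}
  T[1,2] 'ac' = {C}
  T[2,3] 'cc' = {B}
  T[3,4] 'cc' = {B}
  T[0,2] 'bac' = {S}
  T[1,3] 'acc' = {C}
  T[2,4] 'ccc' = {S}
  T[0,3] 'bacc' = {S}
  T[1,4] 'accc' = {A,B,C}
  T[0,4] 'baccc' = {S}

S ∈ T[0,4] ⇒ YES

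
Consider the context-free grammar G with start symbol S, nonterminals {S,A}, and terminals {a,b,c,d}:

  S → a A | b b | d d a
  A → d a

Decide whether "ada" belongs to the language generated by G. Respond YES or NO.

Convert to CNF:
  S -> T0 X3 | T1 A | T2 T2
  A -> T0 T1
  T0 -> d
  T1 -> a
  T2 -> b
  X3 -> T0 T1

CYK fill:
  T[0,0] 'a' = {T1}  orig:{}
  T[1,1] 'd' = {T0}  orig:{}
  T[2,2] 'a' = {T1}  orig:{}
  T[0,1] 'ad' = ∅
  T[1,2] 'da' = {A,X3}  orig:{A}
  T[0,2] 'ada' = {S}

S ∈ T[0,2] ⇒ YES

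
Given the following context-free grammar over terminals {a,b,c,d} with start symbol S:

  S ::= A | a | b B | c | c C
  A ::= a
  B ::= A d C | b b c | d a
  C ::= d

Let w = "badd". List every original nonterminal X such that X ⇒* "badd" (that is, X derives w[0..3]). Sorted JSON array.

Convert to CNF:
  S -> T1 B | T2 C | a | c
  A -> a
  B -> A X4 | T0 T3 | T1 X5
  C -> d
  T0 -> d
  T1 -> b
  T2 -> c
  T3 -> a
  X4 -> T0 C
  X5 -> T1 T2

CYK fill — only the sub-triangle for w[0..3]:
  T[0,0] 'b' = {T1}  orig:{}
  T[1,1] 'a' = {A,S,T3}  orig:{A,S}
  T[2,2] 'd' = {C,T0}  orig:{C}
  T[3,3] 'd' = {C,T0}  orig:{C}
  T[0,1] 'ba' = ∅
  T[1,2] 'ad' = ∅
  T[2,3] 'dd' = {X4}  orig:{}
  T[0,2] 'bad' = ∅
  T[1,3] 'add' = {B}
  T[0,3] 'badd' = {S}

Original NTs in T[0,3] deriving "badd": ["S"]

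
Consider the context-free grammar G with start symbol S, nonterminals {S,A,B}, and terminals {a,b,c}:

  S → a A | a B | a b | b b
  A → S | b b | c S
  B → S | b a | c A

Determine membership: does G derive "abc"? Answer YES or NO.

CNF form of G:
  S -> T0 A | T0 B | T0 T1 | T1 T1
  A -> T0 A | T0 B | T0 T1 | T1 T1 | T2 S
  B -> T0 A | T0 B | T0 T1 | T1 T0 | T1 T1 | T2 A
  T0 -> a
  T1 -> b
  T2 -> c

CYK fill:
  T[0,0] 'a' = {T0}  orig:{}
  T[1,1] 'b' = {T1}  orig:{}
  T[2,2] 'c' = {T2}  orig:{}
  T[0,1] 'ab' = {A,B,S}
  T[1,2] 'bc' = ∅
  T[0,2] 'abc' = ∅

S ∉ T[0,2] ⇒ NO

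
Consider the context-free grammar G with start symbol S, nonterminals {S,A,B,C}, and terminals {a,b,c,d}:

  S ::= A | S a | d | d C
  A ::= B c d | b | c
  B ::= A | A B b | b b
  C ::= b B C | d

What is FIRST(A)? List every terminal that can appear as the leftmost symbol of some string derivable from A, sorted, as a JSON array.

FIRST sets, iterate to fixpoint:
[1]
  A via A→b: +{b}
  A via A→c: +{c}
  B via B→A: +{b,c}
  C via C→b B C: +{b}
  C via C→d: +{d}
  S via S→A: +{b,c}
  S via S→d: +{d}
  FIRST[S]={b,c,d}  FIRST[A]={b,c}  FIRST[B]={b,c}  FIRST[C]={b,d}
[2] done
  FIRST[S]={b,c,d}  FIRST[A]={b,c}  FIRST[B]={b,c}  FIRST[C]={b,d}

FIRST(A) = ["b", "c"]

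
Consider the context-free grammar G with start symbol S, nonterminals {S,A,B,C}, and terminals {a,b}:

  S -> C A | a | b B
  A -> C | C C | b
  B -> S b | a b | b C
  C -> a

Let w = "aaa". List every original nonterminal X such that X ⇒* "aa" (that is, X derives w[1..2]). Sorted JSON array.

Convert to CNF:
  S -> C A | T0 B | a
  A -> C C | a | b
  B -> S T0 | T0 C | T1 T0
  C -> a
  T0 -> b
  T1 -> a

CYK table (by increasing span) — only the sub-triangle for w[1..2]:
  [1..1]={A,C,S,T1}  "a"  orig:{A,C,S}
  [2..2]={A,C,S,T1}  "a"  orig:{A,C,S}
  [1..2]={A,S}  "aa"

Original NTs in T[1,2] deriving "aa": ["A", "S"]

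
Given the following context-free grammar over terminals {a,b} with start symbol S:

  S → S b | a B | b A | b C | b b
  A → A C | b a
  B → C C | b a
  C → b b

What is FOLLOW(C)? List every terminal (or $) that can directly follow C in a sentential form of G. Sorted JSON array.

Compute FIRST by fixpoint:
pass 1:
  A via A→b a: +{b}
  B via B→b a: +{b}
  C via C→b b: +{b}
  S via S→a B: +{a}
  S via S→b A: +{b}
  FIRST[S]={a,b}  FIRST[A]={b}  FIRST[B]={b}  FIRST[C]={b}
pass 2: — fixpoint
  FIRST[S]={a,b}  FIRST[A]={b}  FIRST[B]={b}  FIRST[C]={b}

Compute FOLLOW by fixpoint:
FOLLOW(S) := {$}
round 1:
  A→A C: FOLLOW(A) ⊇ FIRST(C) = {b}; new: +{b}
  A→A C: FOLLOW(C) ⊇ FOLLOW(A) ⊇ {b}; new: +{b}
  S→S b: FOLLOW(S) ⊇ FIRST(b) = {b}; new: +{b}
  S→a B: FOLLOW(B) ⊇ FOLLOW(S) ⊇ {$,b}; new: +{$,b}
  S→b A: FOLLOW(A) ⊇ FOLLOW(S) ⊇ {$,b}; new: +{$}
  S→b C: FOLLOW(C) ⊇ FOLLOW(S) ⊇ {$,b}; new: +{$}
  FOLLOW[S]={$,b}  FOLLOW[A]={$,b}  FOLLOW[B]={$,b}  FOLLOW[C]={$,b}
round 2: (stable)
  FOLLOW[S]={$,b}  FOLLOW[A]={$,b}  FOLLOW[B]={$,b}  FOLLOW[C]={$,b}

FOLLOW(C) = ["$", "b"]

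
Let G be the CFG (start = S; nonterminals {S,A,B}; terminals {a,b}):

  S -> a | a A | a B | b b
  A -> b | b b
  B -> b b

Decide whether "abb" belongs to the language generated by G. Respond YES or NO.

CNF form of G:
  S -> T0 T0 | T1 A | T1 B | a
  A -> T0 T0 | b
  B -> T0 T0
  T0 -> b
  T1 -> a

CYK table (by increasing span):
  T[0,0] 'a' = {S,T1}  orig:{S}
  T[1,1] 'b' = {A,T0}  orig:{A}
  T[2,2] 'b' = {A,T0}  orig:{A}
  T[0,1] 'ab' = {S}
  T[1,2] 'bb' = {A,B,S}
  T[0,2] 'abb' = {S}

S ∈ T[0,2] ⇒ YES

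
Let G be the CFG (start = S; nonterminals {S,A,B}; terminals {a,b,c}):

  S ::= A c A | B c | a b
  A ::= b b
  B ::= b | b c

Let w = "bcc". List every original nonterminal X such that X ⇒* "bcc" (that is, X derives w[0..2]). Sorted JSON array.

Convert to CNF:
  S -> A X3 | B T1 | T2 T0
  A -> T0 T0
  B -> T0 T1 | b
  T0 -> b
  T1 -> c
  T2 -> a
  X3 -> T1 A

CYK table (by increasing span), restricted to cells inside w[0..2]:
  T[0,0] 'b' = {B,T0}  orig:{B}
  T[1,1] 'c' = {T1}  orig:{}
  T[2,2] 'c' = {T1}  orig:{}
  T[0,1] 'bc' = {B,S}
  T[1,2] 'cc' = ∅
  T[0,2] 'bcc' = {S}

Original NTs in T[0,2] deriving "bcc": ["S"]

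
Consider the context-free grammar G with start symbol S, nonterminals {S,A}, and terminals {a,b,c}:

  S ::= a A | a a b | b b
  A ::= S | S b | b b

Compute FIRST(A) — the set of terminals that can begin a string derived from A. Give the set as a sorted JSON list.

FIRST sets, iterate to fixpoint:
round 1:
  A via A→b b: +{b}
  S via S→a A: +{a}
  S via S→b b: +{b}
  FIRST[S]={a,b}  FIRST[A]={b}
round 2:
  A via A→S: +{a}
  FIRST[S]={a,b}  FIRST[A]={a,b}
round 3: — fixpoint
  FIRST[S]={a,b}  FIRST[A]={a,b}

FIRST(A) = ["a", "b"]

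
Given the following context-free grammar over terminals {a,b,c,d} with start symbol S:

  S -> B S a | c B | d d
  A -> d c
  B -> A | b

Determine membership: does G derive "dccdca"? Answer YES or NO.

CNF form of G:
  S -> B X3 | T0 T0 | T1 B
  A -> T0 T1
  B -> T0 T1 | b
  T0 -> d
  T1 -> c
  T2 -> a
  X3 -> S T2

Fill CYK table bottom-up:
  [0..0]={T0}  "d"  orig:{}
  [1..1]={T1}  "c"  orig:{}
  [2..2]={T1}  "c"  orig:{}
  [3..3]={T0}  "d"  orig:{}
  [4..4]={T1}  "c"  orig:{}
  [5..5]={T2}  "a"  orig:{}
  [0..1]={A,B}  "dc"
  [1..2]=∅  "cc"
  [2..3]=∅  "cd"
  [3..4]={A,B}  "dc"
  [4..5]=∅  "ca"
  [0..2]=∅  "dcc"
  [1..3]=∅  "ccd"
  [2..4]={S}  "cdc"
  [3..5]=∅  "dca"
  [0..3]=∅  "dccd"
  [1..4]=∅  "ccdc"
  [2..5]={X3}  "cdca"  orig:{}
  [0..4]=∅  "dccdc"
  [1..5]=∅  "ccdca"
  [0..5]={S}  "dccdca"

S ∈ T[0,5] ⇒ YES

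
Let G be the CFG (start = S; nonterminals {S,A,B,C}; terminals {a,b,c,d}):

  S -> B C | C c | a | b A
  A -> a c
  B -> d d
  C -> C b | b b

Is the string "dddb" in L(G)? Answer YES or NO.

Convert to CNF:
  S -> B C | C T1 | T3 A | a
  A -> T0 T1
  B -> T2 T2
  C -> C T3 | T3 T3
  T0 -> a
  T1 -> c
  T2 -> d
  T3 -> b

CYK table (by increasing span):
  [0..0]={T2}  "d"  orig:{}
  [1..1]={T2}  "d"  orig:{}
  [2..2]={T2}  "d"  orig:{}
  [3..3]={T3}  "b"  orig:{}
  [0..1]={B}  "dd"
  [1..2]={B}  "dd"
  [2..3]=∅  "db"
  [0..2]=∅  "ddd"
  [1..3]=∅  "ddb"
  [0..3]=∅  "dddb"

S ∉ T[0,3] ⇒ NO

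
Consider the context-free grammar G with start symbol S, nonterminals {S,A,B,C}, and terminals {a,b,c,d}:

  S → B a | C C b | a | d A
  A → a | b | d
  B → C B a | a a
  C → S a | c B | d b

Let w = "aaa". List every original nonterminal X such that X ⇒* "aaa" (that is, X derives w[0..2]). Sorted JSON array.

Convert to CNF:
  S -> B T0 | C X5 | T2 A | a
  A -> a | b | d
  B -> C X4 | T0 T0
  C -> S T0 | T1 B | T2 T3
  T0 -> a
  T1 -> c
  T2 -> d
  T3 -> b
  X4 -> B T0
  X5 -> C T3

Fill CYK table bottom-up (cells [i..j] with 0 ≤ i ≤ j ≤ 2 only):
  cell(0,0) a: {A,S,T0}  orig:{A,S}
  cell(1,1) a: {A,S,T0}  orig:{A,S}
  cell(2,2) a: {A,S,T0}  orig:{A,S}
  cell(0,1) aa: {B,C}
  cell(1,2) aa: {B,C}
  cell(0,2) aaa: {S,X4}  orig:{S}

Original NTs in T[0,2] deriving "aaa": ["S"]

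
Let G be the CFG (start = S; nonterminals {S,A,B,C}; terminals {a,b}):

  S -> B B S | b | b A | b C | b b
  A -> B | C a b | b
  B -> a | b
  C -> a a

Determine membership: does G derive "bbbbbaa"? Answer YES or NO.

CNF form of G:
  S -> B X3 | T1 A | T1 C | T1 T1 | b
  A -> C X2 | a | b
  B -> a | b
  C -> T0 T0
  T0 -> a
  T1 -> b
  X2 -> T0 T1
  X3 -> B S

CYK table (by increasing span):
  T[0,0] 'b' = {A,B,S,T1}  orig:{A,B,S}
  T[1,1] 'b' = {A,B,S,T1}  orig:{A,B,S}
  T[2,2] 'b' = {A,B,S,T1}  orig:{A,B,S}
  T[3,3] 'b' = {A,B,S,T1}  orig:{A,B,S}
  T[4,4] 'b' = {A,B,S,T1}  orig:{A,B,S}
  T[5,5] 'a' = {A,B,T0}  orig:{A,B}
  T[6,6] 'a' = {A,B,T0}  orig:{A,B}
  T[0,1] 'bb' = {S,X3}  orig:{S}
  T[1,2] 'bb' = {S,X3}  orig:{S}
  T[2,3] 'bb' = {S,X3}  orig:{S}
  T[3,4] 'bb' = {S,X3}  orig:{S}
  T[4,5] 'ba' = {S}
  T[5,6] 'aa' = {C}
  T[0,2] 'bbb' = {S,X3}  orig:{S}
  T[1,3] 'bbb' = {S,X3}  orig:{S}
  T[2,4] 'bbb' = {S,X3}  orig:{S}
  T[3,5] 'bba' = {X3}  orig:{}
  T[4,6] 'baa' = {S}
  T[0,3] 'bbbb' = {S,X3}  orig:{S}
  T[1,4] 'bbbb' = {S,X3}  orig:{S}
  T[2,5] 'bbba' = {S}
  T[3,6] 'bbaa' = {X3}  orig:{}
  T[0,4] 'bbbbb' = {S,X3}  orig:{S}
  T[1,5] 'bbbba' = {X3}  orig:{}
  T[2,6] 'bbbaa' = {S}
  T[0,5] 'bbbbba' = {S}
  T[1,6] 'bbbbaa' = {X3}  orig:{}
  T[0,6] 'bbbbbaa' = {S}

S ∈ T[0,6] ⇒ YES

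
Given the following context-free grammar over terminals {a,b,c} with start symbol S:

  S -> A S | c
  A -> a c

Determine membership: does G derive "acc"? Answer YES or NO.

Convert to CNF:
  S -> A S | c
  A -> T0 T1
  T0 -> a
  T1 -> c

CYK table (by increasing span):
  [0..0]={T0}  "a"  orig:{}
  [1..1]={S,T1}  "c"  orig:{S}
  [2..2]={S,T1}  "c"  orig:{S}
  [0..1]={A}  "ac"
  [1..2]=∅  "cc"
  [0..2]={S}  "acc"

S ∈ T[0,2] ⇒ YES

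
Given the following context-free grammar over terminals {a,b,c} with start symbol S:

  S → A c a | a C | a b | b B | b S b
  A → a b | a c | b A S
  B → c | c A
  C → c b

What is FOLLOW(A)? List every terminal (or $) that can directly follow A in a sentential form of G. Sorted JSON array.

FIRST sets, iterate to fixpoint:
[1]
  A via A→a b: +{a}
  A via A→b A S: +{b}
  B via B→c: +{c}
  C via C→c b: +{c}
  S via S→A c a: +{a,b}
  FIRST[S]={a,b}  FIRST[A]={a,b}  FIRST[B]={c}  FIRST[C]={c}
[2] done
  FIRST[S]={a,b}  FIRST[A]={a,b}  FIRST[B]={c}  FIRST[C]={c}

Compute FOLLOW by fixpoint:
initialize: $ ∈ FOLLOW(S)
pass 1:
  A→b A S: FOLLOW(A) ⊇ FIRST(S) = {a,b}; new: +{a,b}
  A→b A S: FOLLOW(S) ⊇ FOLLOW(A) ⊇ {a,b}; new: +{a,b}
  S→A c a: FOLLOW(A) ⊇ FIRST(c) = {c}; new: +{c}
  S→a C: FOLLOW(C) ⊇ FOLLOW(S) ⊇ {$,a,b}; new: +{$,a,b}
  S→b B: FOLLOW(B) ⊇ FOLLOW(S) ⊇ {$,a,b}; new: +{$,a,b}
  S: {$,a,b}  A: {a,b,c}  B: {$,a,b}  C: {$,a,b}
pass 2:
  A→b A S: FOLLOW(S) ⊇ FOLLOW(A) ⊇ {a,b,c}; new: +{c}
  B→c A: FOLLOW(A) ⊇ FOLLOW(B) ⊇ {$,a,b}; new: +{$}
  S→a C: FOLLOW(C) ⊇ FOLLOW(S) ⊇ {$,a,b,c}; new: +{c}
  S→b B: FOLLOW(B) ⊇ FOLLOW(S) ⊇ {$,a,b,c}; new: +{c}
  S: {$,a,b,c}  A: {$,a,b,c}  B: {$,a,b,c}  C: {$,a,b,c}
pass 3: — fixpoint
  S: {$,a,b,c}  A: {$,a,b,c}  B: {$,a,b,c}  C: {$,a,b,c}

FOLLOW(A) = ["$", "a", "b", "c"]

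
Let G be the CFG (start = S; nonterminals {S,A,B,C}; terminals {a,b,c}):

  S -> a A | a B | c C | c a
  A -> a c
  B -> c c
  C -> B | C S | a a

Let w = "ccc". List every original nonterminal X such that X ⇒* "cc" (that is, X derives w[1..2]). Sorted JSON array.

CNF form of G:
  S -> T0 A | T0 B | T1 C | T1 T0
  A -> T0 T1
  B -> T1 T1
  C -> C S | T0 T0 | T1 T1
  T0 -> a
  T1 -> c

Fill CYK table bottom-up — only the sub-triangle for w[1..2]:
  T[1,1] 'c' = {T1}  orig:{}
  T[2,2] 'c' = {T1}  orig:{}
  T[1,2] 'cc' = {B,C}

Original NTs in T[1,2] deriving "cc": ["B", "C"]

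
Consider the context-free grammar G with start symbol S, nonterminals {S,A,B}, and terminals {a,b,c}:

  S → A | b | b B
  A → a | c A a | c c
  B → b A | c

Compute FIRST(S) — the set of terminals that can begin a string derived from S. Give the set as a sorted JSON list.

FIRST iteration:
round 1:
  A via A→a: +{a}
  A via A→c A a: +{c}
  B via B→b A: +{b}
  B via B→c: +{c}
  S via S→A: +{a,c}
  S via S→b: +{b}
  S: {a,b,c}  A: {a,c}  B: {b,c}
round 2: done
  S: {a,b,c}  A: {a,c}  B: {b,c}

FIRST(S) = ["a", "b", "c"]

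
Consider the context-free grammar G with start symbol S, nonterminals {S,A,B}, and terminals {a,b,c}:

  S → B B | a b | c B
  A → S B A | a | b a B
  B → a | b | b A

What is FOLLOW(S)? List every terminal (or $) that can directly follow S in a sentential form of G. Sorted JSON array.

FIRST iteration:
round 1:
  A via A→a: +{a}
  A via A→b a B: +{b}
  B via B→a: +{a}
  B via B→b: +{b}
  S via S→B B: +{a,b}
  S via S→c B: +{c}
  FIRST[S]={a,b,c}  FIRST[A]={a,b}  FIRST[B]={a,b}
round 2:
  A via A→S B A: +{c}
  FIRST[S]={a,b,c}  FIRST[A]={a,b,c}  FIRST[B]={a,b}
round 3: — fixpoint
  FIRST[S]={a,b,c}  FIRST[A]={a,b,c}  FIRST[B]={a,b}

FOLLOW iteration:
FOLLOW(S) := {$}
[1]
  A→S B A: FOLLOW(S) ⊇ FIRST(B) = {a,b}; new: +{a,b}
  A→S B A: FOLLOW(B) ⊇ FIRST(A) = {a,b,c}; new: +{a,b,c}
  B→b A: FOLLOW(A) ⊇ FOLLOW(B) ⊇ {a,b,c}; new: +{a,b,c}
  S→B B: FOLLOW(B) ⊇ FOLLOW(S) ⊇ {$,a,b}; new: +{$}
  S: {$,a,b}  A: {a,b,c}  B: {$,a,b,c}
[2]
  B→b A: FOLLOW(A) ⊇ FOLLOW(B) ⊇ {$,a,b,c}; new: +{$}
  S: {$,a,b}  A: {$,a,b,c}  B: {$,a,b,c}
[3] — fixpoint
  S: {$,a,b}  A: {$,a,b,c}  B: {$,a,b,c}

FOLLOW(S) = ["$", "a", "b"]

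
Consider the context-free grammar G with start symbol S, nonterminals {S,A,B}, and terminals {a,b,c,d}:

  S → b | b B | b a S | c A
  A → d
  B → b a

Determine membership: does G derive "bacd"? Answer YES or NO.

CNF form of G:
  S -> T0 B | T0 X3 | T2 A | b
  A -> d
  B -> T0 T1
  T0 -> b
  T1 -> a
  T2 -> c
  X3 -> T1 S

CYK table (by increasing span):
  [0..0]={S,T0}  "b"  orig:{S}
  [1..1]={T1}  "a"  orig:{}
  [2..2]={T2}  "c"  orig:{}
  [3..3]={A}  "d"
  [0..1]={B}  "ba"
  [1..2]=∅  "ac"
  [2..3]={S}  "cd"
  [0..2]=∅  "bac"
  [1..3]={X3}  "acd"  orig:{}
  [0..3]={S}  "bacd"

S ∈ T[0,3] ⇒ YES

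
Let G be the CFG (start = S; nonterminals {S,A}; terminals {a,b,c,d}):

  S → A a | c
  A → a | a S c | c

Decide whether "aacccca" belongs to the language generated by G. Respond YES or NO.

CNF form of G:
  S -> A T0 | c
  A -> T0 X2 | a | c
  T0 -> a
  T1 -> c
  X2 -> S T1

CYK table (by increasing span):
  T[0,0] 'a' = {A,T0}  orig:{A}
  T[1,1] 'a' = {A,T0}  orig:{A}
  T[2,2] 'c' = {A,S,T1}  orig:{A,S}
  T[3,3] 'c' = {A,S,T1}  orig:{A,S}
  T[4,4] 'c' = {A,S,T1}  orig:{A,S}
  T[5,5] 'c' = {A,S,T1}  orig:{A,S}
  T[6,6] 'a' = {A,T0}  orig:{A}
  T[0,1] 'aa' = {S}
  T[1,2] 'ac' = ∅
  T[2,3] 'cc' = {X2}  orig:{}
  T[3,4] 'cc' = {X2}  orig:{}
  T[4,5] 'cc' = {X2}  orig:{}
  T[5,6] 'ca' = {S}
  T[0,2] 'aac' = {X2}  orig:{}
  T[1,3] 'acc' = {A}
  T[2,4] 'ccc' = ∅
  T[3,5] 'ccc' = ∅
  T[4,6] 'cca' = ∅
  T[0,3] 'aacc' = ∅
  T[1,4] 'accc' = ∅
  T[2,5] 'cccc' = ∅
  T[3,6] 'ccca' = ∅
  T[0,4] 'aaccc' = ∅
  T[1,5] 'acccc' = ∅
  T[2,6] 'cccca' = ∅
  T[0,5] 'aacccc' = ∅
  T[1,6] 'acccca' = ∅
  T[0,6] 'aacccca' = ∅

S ∉ T[0,6] ⇒ NO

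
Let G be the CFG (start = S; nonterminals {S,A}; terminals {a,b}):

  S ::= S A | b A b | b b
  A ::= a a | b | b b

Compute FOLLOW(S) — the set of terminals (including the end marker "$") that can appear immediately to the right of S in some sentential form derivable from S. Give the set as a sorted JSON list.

Compute FIRST by fixpoint:
[1]
  A via A→a a: +{a}
  A via A→b: +{b}
  S via S→b A b: +{b}
  S: {b}  A: {a,b}
[2] — fixpoint
  S: {b}  A: {a,b}

Compute FOLLOW by fixpoint:
seed FOLLOW(S) with $
iter 1:
  S→S A: FOLLOW(S) ⊇ FIRST(A) = {a,b}; new: +{a,b}
  S→S A: FOLLOW(A) ⊇ FOLLOW(S) ⊇ {$,a,b}; new: +{$,a,b}
  S: {$,a,b}  A: {$,a,b}
iter 2: (stable)
  S: {$,a,b}  A: {$,a,b}

FOLLOW(S) = ["$", "a", "b"]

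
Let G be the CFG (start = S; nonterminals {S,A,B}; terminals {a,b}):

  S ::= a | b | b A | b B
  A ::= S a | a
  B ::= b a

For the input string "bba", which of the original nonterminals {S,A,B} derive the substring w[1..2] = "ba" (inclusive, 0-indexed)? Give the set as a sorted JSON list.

Convert to CNF:
  S -> T1 A | T1 B | a | b
  A -> S T0 | a
  B -> T1 T0
  T0 -> a
  T1 -> b

CYK fill — only the sub-triangle for w[1..2]:
  [1..1]={S,T1}  "b"  orig:{S}
  [2..2]={A,S,T0}  "a"  orig:{A,S}
  [1..2]={A,B,S}  "ba"

Original NTs in T[1,2] deriving "ba": ["A", "B", "S"]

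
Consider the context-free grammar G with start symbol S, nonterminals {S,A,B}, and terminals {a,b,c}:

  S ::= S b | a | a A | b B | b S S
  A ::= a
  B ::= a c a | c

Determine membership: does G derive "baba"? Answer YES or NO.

CNF form of G:
  S -> S T2 | T0 A | T2 B | T2 X4 | a
  A -> a
  B -> T0 X3 | c
  T0 -> a
  T1 -> c
  T2 -> b
  X3 -> T1 T0
  X4 -> S S

CYK table (by increasing span):
  [0..0]={T2}  "b"  orig:{}
  [1..1]={A,S,T0}  "a"  orig:{A,S}
  [2..2]={T2}  "b"  orig:{}
  [3..3]={A,S,T0}  "a"  orig:{A,S}
  [0..1]=∅  "ba"
  [1..2]={S}  "ab"
  [2..3]=∅  "ba"
  [0..2]=∅  "bab"
  [1..3]={X4}  "aba"  orig:{}
  [0..3]={S}  "baba"

S ∈ T[0,3] ⇒ YES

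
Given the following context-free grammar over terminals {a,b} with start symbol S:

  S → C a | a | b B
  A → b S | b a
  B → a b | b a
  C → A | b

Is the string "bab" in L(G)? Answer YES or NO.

CNF form of G:
  S -> C T1 | T0 B | a
  A -> T0 S | T0 T1
  B -> T0 T1 | T1 T0
  C -> T0 S | T0 T1 | b
  T0 -> b
  T1 -> a

Fill CYK table bottom-up:
  [0..0]={C,T0}  "b"  orig:{C}
  [1..1]={S,T1}  "a"  orig:{S}
  [2..2]={C,T0}  "b"  orig:{C}
  [0..1]={A,B,C,S}  "ba"
  [1..2]={B}  "ab"
  [0..2]={S}  "bab"

S ∈ T[0,2] ⇒ YES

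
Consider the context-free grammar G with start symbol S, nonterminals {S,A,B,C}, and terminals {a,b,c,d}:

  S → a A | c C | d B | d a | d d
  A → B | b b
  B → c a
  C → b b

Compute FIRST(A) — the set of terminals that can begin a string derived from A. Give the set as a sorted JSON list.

FIRST iteration:
pass 1:
  A via A→b b: +{b}
  B via B→c a: +{c}
  C via C→b b: +{b}
  S via S→a A: +{a}
  S via S→c C: +{c}
  S via S→d B: +{d}
  FIRST[S]={a,c,d}  FIRST[A]={b}  FIRST[B]={c}  FIRST[C]={b}
pass 2:
  A via A→B: +{c}
  FIRST[S]={a,c,d}  FIRST[A]={b,c}  FIRST[B]={c}  FIRST[C]={b}
pass 3: — fixpoint
  FIRST[S]={a,c,d}  FIRST[A]={b,c}  FIRST[B]={c}  FIRST[C]={b}

FIRST(A) = ["b", "c"]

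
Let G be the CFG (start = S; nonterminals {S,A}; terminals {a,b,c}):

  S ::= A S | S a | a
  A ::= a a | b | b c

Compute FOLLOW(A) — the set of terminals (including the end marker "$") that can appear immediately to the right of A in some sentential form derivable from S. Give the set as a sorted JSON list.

FIRST sets, iterate to fixpoint:
iter 1:
  A via A→a a: +{a}
  A via A→b: +{b}
  S via S→A S: +{a,b}
  S: {a,b}  A: {a,b}
iter 2: — fixpoint
  S: {a,b}  A: {a,b}

FOLLOW sets:
seed FOLLOW(S) with $
iter 1:
  S→A S: FOLLOW(A) ⊇ FIRST(S) = {a,b}; new: +{a,b}
  S→S a: FOLLOW(S) ⊇ FIRST(a) = {a}; new: +{a}
  S: {$,a}  A: {a,b}
iter 2: (stable)
  S: {$,a}  A: {a,b}

FOLLOW(A) = ["a", "b"]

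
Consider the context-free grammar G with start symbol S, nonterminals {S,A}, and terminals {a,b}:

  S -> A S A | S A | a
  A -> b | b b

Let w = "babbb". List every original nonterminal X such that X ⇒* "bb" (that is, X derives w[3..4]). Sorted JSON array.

Convert to CNF:
  S -> A X1 | S A | a
  A -> T0 T0 | b
  T0 -> b
  X1 -> S A

Fill CYK table bottom-up — only the sub-triangle for w[3..4]:
  cell(3,3) b: {A,T0}  orig:{A}
  cell(4,4) b: {A,T0}  orig:{A}
  cell(3,4) bb: {A}

Original NTs in T[3,4] deriving "bb": ["A"]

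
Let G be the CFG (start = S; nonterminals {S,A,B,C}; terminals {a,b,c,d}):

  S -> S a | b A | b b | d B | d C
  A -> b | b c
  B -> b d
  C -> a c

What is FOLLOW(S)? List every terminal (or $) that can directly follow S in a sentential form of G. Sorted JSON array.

FIRST iteration:
round 1:
  A via A→b: +{b}
  B via B→b d: +{b}
  C via C→a c: +{a}
  S via S→b A: +{b}
  S via S→d B: +{d}
  S: {b,d}  A: {b}  B: {b}  C: {a}
round 2: done
  S: {b,d}  A: {b}  B: {b}  C: {a}

FOLLOW iteration:
seed FOLLOW(S) with $
[1]
  S→S a: FOLLOW(S) ⊇ FIRST(a) = {a}; new: +{a}
  S→b A: FOLLOW(A) ⊇ FOLLOW(S) ⊇ {$,a}; new: +{$,a}
  S→d B: FOLLOW(B) ⊇ FOLLOW(S) ⊇ {$,a}; new: +{$,a}
  S→d C: FOLLOW(C) ⊇ FOLLOW(S) ⊇ {$,a}; new: +{$,a}
  S: {$,a}  A: {$,a}  B: {$,a}  C: {$,a}
[2] done
  S: {$,a}  A: {$,a}  B: {$,a}  C: {$,a}

FOLLOW(S) = ["$", "a"]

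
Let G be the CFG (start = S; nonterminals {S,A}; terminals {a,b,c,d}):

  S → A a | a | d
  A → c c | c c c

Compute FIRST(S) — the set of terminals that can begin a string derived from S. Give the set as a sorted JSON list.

FIRST sets, iterate to fixpoint:
pass 1:
  A via A→c c: +{c}
  S via S→A a: +{c}
  S via S→a: +{a}
  S via S→d: +{d}
  S: {a,c,d}  A: {c}
pass 2: (stable)
  S: {a,c,d}  A: {c}

FIRST(S) = ["a", "c", "d"]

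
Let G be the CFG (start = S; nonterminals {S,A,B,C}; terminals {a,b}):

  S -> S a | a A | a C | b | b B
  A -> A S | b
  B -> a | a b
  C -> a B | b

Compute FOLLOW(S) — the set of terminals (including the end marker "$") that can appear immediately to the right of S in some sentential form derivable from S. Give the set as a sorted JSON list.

FIRST iteration:
round 1:
  A via A→b: +{b}
  B via B→a: +{a}
  C via C→a B: +{a}
  C via C→b: +{b}
  S via S→a A: +{a}
  S via S→b: +{b}
  FIRST(S)={a,b}  FIRST(A)={b}  FIRST(B)={a}  FIRST(C)={a,b}
round 2: (no change)
  FIRST(S)={a,b}  FIRST(A)={b}  FIRST(B)={a}  FIRST(C)={a,b}

FOLLOW sets:
initialize: $ ∈ FOLLOW(S)
[1]
  A→A S: FOLLOW(A) ⊇ FIRST(S) = {a,b}; new: +{a,b}
  A→A S: FOLLOW(S) ⊇ FOLLOW(A) ⊇ {a,b}; new: +{a,b}
  S→a A: FOLLOW(A) ⊇ FOLLOW(S) ⊇ {$,a,b}; new: +{$}
  S→a C: FOLLOW(C) ⊇ FOLLOW(S) ⊇ {$,a,b}; new: +{$,a,b}
  S→b B: FOLLOW(B) ⊇ FOLLOW(S) ⊇ {$,a,b}; new: +{$,a,b}
  S: {$,a,b}  A: {$,a,b}  B: {$,a,b}  C: {$,a,b}
[2] (no change)
  S: {$,a,b}  A: {$,a,b}  B: {$,a,b}  C: {$,a,b}

FOLLOW(S) = ["$", "a", "b"]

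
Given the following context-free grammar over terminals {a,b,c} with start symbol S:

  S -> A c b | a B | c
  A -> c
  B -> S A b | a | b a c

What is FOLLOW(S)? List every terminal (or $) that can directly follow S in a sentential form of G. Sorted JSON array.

FIRST sets, iterate to fixpoint:
round 1:
  A via A→c: +{c}
  B via B→a: +{a}
  B via B→b a c: +{b}
  S via S→A c b: +{c}
  S via S→a B: +{a}
  FIRST(S)={a,c}  FIRST(A)={c}  FIRST(B)={a,b}
round 2:
  B via B→S A b: +{c}
  FIRST(S)={a,c}  FIRST(A)={c}  FIRST(B)={a,b,c}
round 3: (stable)
  FIRST(S)={a,c}  FIRST(A)={c}  FIRST(B)={a,b,c}

Compute FOLLOW by fixpoint:
initialize: $ ∈ FOLLOW(S)
iter 1:
  B→S A b: FOLLOW(S) ⊇ FIRST(A) = {c}; new: +{c}
  B→S A b: FOLLOW(A) ⊇ FIRST(b) = {b}; new: +{b}
  S→A c b: FOLLOW(A) ⊇ FIRST(c) = {c}; new: +{c}
  S→a B: FOLLOW(B) ⊇ FOLLOW(S) ⊇ {$,c}; new: +{$,c}
  FOLLOW[S]={$,c}  FOLLOW[A]={b,c}  FOLLOW[B]={$,c}
iter 2: done
  FOLLOW[S]={$,c}  FOLLOW[A]={b,c}  FOLLOW[B]={$,c}

FOLLOW(S) = ["$", "c"]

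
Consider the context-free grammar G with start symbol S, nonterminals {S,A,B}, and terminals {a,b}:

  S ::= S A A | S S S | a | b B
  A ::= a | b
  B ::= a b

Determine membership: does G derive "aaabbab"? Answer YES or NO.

Convert to CNF:
  S -> S X2 | S X3 | T1 B | a
  A -> a | b
  B -> T0 T1
  T0 -> a
  T1 -> b
  X2 -> A A
  X3 -> S S

CYK table (by increasing span):
  cell(0,0) a: {A,S,T0}  orig:{A,S}
  cell(1,1) a: {A,S,T0}  orig:{A,S}
  cell(2,2) a: {A,S,T0}  orig:{A,S}
  cell(3,3) b: {A,T1}  orig:{A}
  cell(4,4) b: {A,T1}  orig:{A}
  cell(5,5) a: {A,S,T0}  orig:{A,S}
  cell(6,6) b: {A,T1}  orig:{A}
  cell(0,1) aa: {X2,X3}  orig:{}
  cell(1,2) aa: {X2,X3}  orig:{}
  cell(2,3) ab: {B,X2}  orig:{B}
  cell(3,4) bb: {X2}  orig:{}
  cell(4,5) ba: {X2}  orig:{}
  cell(5,6) ab: {B,X2}  orig:{B}
  cell(0,2) aaa: {S}
  cell(1,3) aab: {S}
  cell(2,4) abb: {S}
  cell(3,5) bba: ∅
  cell(4,6) bab: {S}
  cell(0,3) aaab: {X3}  orig:{}
  cell(1,4) aabb: {X3}  orig:{}
  cell(2,5) abba: {X3}  orig:{}
  cell(3,6) bbab: ∅
  cell(0,4) aaabb: {S}
  cell(1,5) aabba: {S}
  cell(2,6) abbab: {S}
  cell(0,5) aaabba: {X3}  orig:{}
  cell(1,6) aabbab: {X3}  orig:{}
  cell(0,6) aaabbab: {S}

S ∈ T[0,6] ⇒ YES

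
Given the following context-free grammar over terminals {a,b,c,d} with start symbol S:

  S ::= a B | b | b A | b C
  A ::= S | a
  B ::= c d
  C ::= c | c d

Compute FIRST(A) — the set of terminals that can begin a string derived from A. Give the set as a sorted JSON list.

FIRST iteration:
iter 1:
  A via A→a: +{a}
  B via B→c d: +{c}
  C via C→c: +{c}
  S via S→a B: +{a}
  S via S→b: +{b}
  S: {a,b}  A: {a}  B: {c}  C: {c}
iter 2:
  A via A→S: +{b}
  S: {a,b}  A: {a,b}  B: {c}  C: {c}
iter 3: done
  S: {a,b}  A: {a,b}  B: {c}  C: {c}

FIRST(A) = ["a", "b"]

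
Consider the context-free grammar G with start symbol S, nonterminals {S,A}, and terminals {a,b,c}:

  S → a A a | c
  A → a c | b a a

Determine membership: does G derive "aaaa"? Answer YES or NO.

Convert to CNF:
  S -> T0 X4 | c
  A -> T0 T1 | T2 X3
  T0 -> a
  T1 -> c
  T2 -> b
  X3 -> T0 T0
  X4 -> A T0

Fill CYK table bottom-up:
  [0..0]={T0}  "a"  orig:{}
  [1..1]={T0}  "a"  orig:{}
  [2..2]={T0}  "a"  orig:{}
  [3..3]={T0}  "a"  orig:{}
  [0..1]={X3}  "aa"  orig:{}
  [1..2]={X3}  "aa"  orig:{}
  [2..3]={X3}  "aa"  orig:{}
  [0..2]=∅  "aaa"
  [1..3]=∅  "aaa"
  [0..3]=∅  "aaaa"

S ∉ T[0,3] ⇒ NO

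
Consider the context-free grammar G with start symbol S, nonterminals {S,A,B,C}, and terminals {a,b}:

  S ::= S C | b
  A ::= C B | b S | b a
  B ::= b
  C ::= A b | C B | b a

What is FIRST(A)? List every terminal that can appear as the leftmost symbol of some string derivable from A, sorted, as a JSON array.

FIRST sets, iterate to fixpoint:
pass 1:
  A via A→b S: +{b}
  B via B→b: +{b}
  C via C→A b: +{b}
  S via S→b: +{b}
  FIRST(S)={b}  FIRST(A)={b}  FIRST(B)={b}  FIRST(C)={b}
pass 2: done
  FIRST(S)={b}  FIRST(A)={b}  FIRST(B)={b}  FIRST(C)={b}

FIRST(A) = ["b"]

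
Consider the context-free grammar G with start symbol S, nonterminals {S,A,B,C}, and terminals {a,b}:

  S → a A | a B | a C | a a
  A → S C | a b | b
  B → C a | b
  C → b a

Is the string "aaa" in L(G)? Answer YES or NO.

Convert to CNF:
  S -> T0 A | T0 B | T0 C | T0 T0
  A -> S C | T0 T1 | b
  B -> C T0 | b
  C -> T1 T0
  T0 -> a
  T1 -> b

CYK table (by increasing span):
  [0..0]={T0}  "a"  orig:{}
  [1..1]={T0}  "a"  orig:{}
  [2..2]={T0}  "a"  orig:{}
  [0..1]={S}  "aa"
  [1..2]={S}  "aa"
  [0..2]=∅  "aaa"

S ∉ T[0,2] ⇒ NO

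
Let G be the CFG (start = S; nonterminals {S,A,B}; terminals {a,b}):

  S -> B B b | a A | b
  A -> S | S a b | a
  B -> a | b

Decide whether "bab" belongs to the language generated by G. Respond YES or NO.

Convert to CNF:
  S -> B X4 | T1 A | b
  A -> B X2 | S X3 | T1 A | a | b
  B -> a | b
  T0 -> b
  T1 -> a
  X2 -> B T0
  X3 -> T1 T0
  X4 -> B T0

CYK fill:
  T[0,0] 'b' = {A,B,S,T0}  orig:{A,B,S}
  T[1,1] 'a' = {A,B,T1}  orig:{A,B}
  T[2,2] 'b' = {A,B,S,T0}  orig:{A,B,S}
  T[0,1] 'ba' = ∅
  T[1,2] 'ab' = {A,S,X2,X3,X4}  orig:{A,S}
  T[0,2] 'bab' = {A,S}

S ∈ T[0,2] ⇒ YES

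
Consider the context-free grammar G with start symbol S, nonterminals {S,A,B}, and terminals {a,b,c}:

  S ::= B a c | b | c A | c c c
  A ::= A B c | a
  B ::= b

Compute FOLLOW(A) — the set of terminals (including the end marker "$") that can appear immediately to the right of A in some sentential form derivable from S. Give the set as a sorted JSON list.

FIRST sets, iterate to fixpoint:
round 1:
  A via A→a: +{a}
  B via B→b: +{b}
  S via S→B a c: +{b}
  S via S→c A: +{c}
  FIRST(S)={b,c}  FIRST(A)={a}  FIRST(B)={b}
round 2: done
  FIRST(S)={b,c}  FIRST(A)={a}  FIRST(B)={b}

FOLLOW sets:
FOLLOW(S) := {$}
[1]
  A→A B c: FOLLOW(A) ⊇ FIRST(B) = {b}; new: +{b}
  A→A B c: FOLLOW(B) ⊇ FIRST(c) = {c}; new: +{c}
  S→B a c: FOLLOW(B) ⊇ FIRST(a) = {a}; new: +{a}
  S→c A: FOLLOW(A) ⊇ FOLLOW(S) ⊇ {$}; new: +{$}
  S: {$}  A: {$,b}  B: {a,c}
[2] — fixpoint
  S: {$}  A: {$,b}  B: {a,c}

FOLLOW(A) = ["$", "b"]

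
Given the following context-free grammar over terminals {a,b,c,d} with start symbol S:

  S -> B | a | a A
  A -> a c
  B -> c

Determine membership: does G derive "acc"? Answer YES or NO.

Convert to CNF:
  S -> T0 A | a | c
  A -> T0 T1
  B -> c
  T0 -> a
  T1 -> c

CYK table (by increasing span):
  [0..0]={S,T0}  "a"  orig:{S}
  [1..1]={B,S,T1}  "c"  orig:{B,S}
  [2..2]={B,S,T1}  "c"  orig:{B,S}
  [0..1]={A}  "ac"
  [1..2]=∅  "cc"
  [0..2]=∅  "acc"

S ∉ T[0,2] ⇒ NO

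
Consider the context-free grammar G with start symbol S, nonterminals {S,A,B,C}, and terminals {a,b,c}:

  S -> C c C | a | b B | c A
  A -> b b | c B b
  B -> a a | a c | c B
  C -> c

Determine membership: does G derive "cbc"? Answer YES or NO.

CNF form of G:
  S -> C X4 | T0 B | T1 A | a
  A -> T0 T0 | T1 X3
  B -> T1 B | T2 T1 | T2 T2
  C -> c
  T0 -> b
  T1 -> c
  T2 -> a
  X3 -> B T0
  X4 -> T1 C

Fill CYK table bottom-up:
  cell(0,0) c: {C,T1}  orig:{C}
  cell(1,1) b: {T0}  orig:{}
  cell(2,2) c: {C,T1}  orig:{C}
  cell(0,1) cb: ∅
  cell(1,2) bc: ∅
  cell(0,2) cbc: ∅

S ∉ T[0,2] ⇒ NO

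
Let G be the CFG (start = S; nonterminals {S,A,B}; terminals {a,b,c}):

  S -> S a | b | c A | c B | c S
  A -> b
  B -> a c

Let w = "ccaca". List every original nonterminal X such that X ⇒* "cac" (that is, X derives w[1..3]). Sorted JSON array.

Convert to CNF:
  S -> S T0 | T1 A | T1 B | T1 S | b
  A -> b
  B -> T0 T1
  T0 -> a
  T1 -> c

CYK table (by increasing span) — only the sub-triangle for w[1..3]:
  T[1,1] 'c' = {T1}  orig:{}
  T[2,2] 'a' = {T0}  orig:{}
  T[3,3] 'c' = {T1}  orig:{}
  T[1,2] 'ca' = ∅
  T[2,3] 'ac' = {B}
  T[1,3] 'cac' = {S}

Original NTs in T[1,3] deriving "cac": ["S"]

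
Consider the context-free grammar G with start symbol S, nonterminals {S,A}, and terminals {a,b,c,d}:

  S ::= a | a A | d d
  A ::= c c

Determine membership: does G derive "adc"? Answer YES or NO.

Convert to CNF:
  S -> T1 A | T2 T2 | a
  A -> T0 T0
  T0 -> c
  T1 -> a
  T2 -> d

CYK fill:
  T[0,0] 'a' = {S,T1}  orig:{S}
  T[1,1] 'd' = {T2}  orig:{}
  T[2,2] 'c' = {T0}  orig:{}
  T[0,1] 'ad' = ∅
  T[1,2] 'dc' = ∅
  T[0,2] 'adc' = ∅

S ∉ T[0,2] ⇒ NO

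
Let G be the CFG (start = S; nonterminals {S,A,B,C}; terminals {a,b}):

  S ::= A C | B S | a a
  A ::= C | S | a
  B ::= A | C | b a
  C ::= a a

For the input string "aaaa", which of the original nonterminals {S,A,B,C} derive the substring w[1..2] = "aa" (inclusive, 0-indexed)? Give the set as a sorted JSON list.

Convert to CNF:
  S -> A C | B S | T0 T0
  A -> A C | B S | T0 T0 | a
  B -> A C | B S | T0 T0 | T1 T0 | a
  C -> T0 T0
  T0 -> a
  T1 -> b

CYK fill — only the sub-triangle for w[1..2]:
  [1..1]={A,B,T0}  "a"  orig:{A,B}
  [2..2]={A,B,T0}  "a"  orig:{A,B}
  [1..2]={A,B,C,S}  "aa"

Original NTs in T[1,2] deriving "aa": ["A", "B", "C", "S"]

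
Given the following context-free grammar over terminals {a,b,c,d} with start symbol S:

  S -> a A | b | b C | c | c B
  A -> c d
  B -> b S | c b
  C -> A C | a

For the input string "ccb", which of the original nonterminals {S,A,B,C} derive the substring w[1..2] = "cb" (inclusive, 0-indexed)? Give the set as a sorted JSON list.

Convert to CNF:
  S -> T0 B | T2 C | T3 A | b | c
  A -> T0 T1
  B -> T0 T2 | T2 S
  C -> A C | a
  T0 -> c
  T1 -> d
  T2 -> b
  T3 -> a

CYK table (by increasing span), restricted to cells inside w[1..2]:
  cell(1,1) c: {S,T0}  orig:{S}
  cell(2,2) b: {S,T2}  orig:{S}
  cell(1,2) cb: {B}

Original NTs in T[1,2] deriving "cb": ["B"]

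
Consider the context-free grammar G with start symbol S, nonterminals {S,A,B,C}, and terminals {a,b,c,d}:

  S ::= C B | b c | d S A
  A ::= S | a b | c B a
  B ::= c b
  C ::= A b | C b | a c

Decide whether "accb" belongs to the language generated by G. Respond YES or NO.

Convert to CNF:
  S -> C B | T1 T2 | T3 X6
  A -> C B | T0 T1 | T1 T2 | T2 X4 | T3 X5
  B -> T2 T1
  C -> A T1 | C T1 | T0 T2
  T0 -> a
  T1 -> b
  T2 -> c
  T3 -> d
  X4 -> B T0
  X5 -> S A
  X6 -> S A

Fill CYK table bottom-up:
  T[0,0] 'a' = {T0}  orig:{}
  T[1,1] 'c' = {T2}  orig:{}
  T[2,2] 'c' = {T2}  orig:{}
  T[3,3] 'b' = {T1}  orig:{}
  T[0,1] 'ac' = {C}
  T[1,2] 'cc' = ∅
  T[2,3] 'cb' = {B}
  T[0,2] 'acc' = ∅
  T[1,3] 'ccb' = ∅
  T[0,3] 'accb' = {A,S}

S ∈ T[0,3] ⇒ YES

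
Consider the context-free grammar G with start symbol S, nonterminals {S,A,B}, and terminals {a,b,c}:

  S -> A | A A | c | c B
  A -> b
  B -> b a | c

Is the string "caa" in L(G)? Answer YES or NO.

Convert to CNF:
  S -> A A | T2 B | b | c
  A -> b
  B -> T0 T1 | c
  T0 -> b
  T1 -> a
  T2 -> c

CYK table (by increasing span):
  cell(0,0) c: {B,S,T2}  orig:{B,S}
  cell(1,1) a: {T1}  orig:{}
  cell(2,2) a: {T1}  orig:{}
  cell(0,1) ca: ∅
  cell(1,2) aa: ∅
  cell(0,2) caa: ∅

S ∉ T[0,2] ⇒ NO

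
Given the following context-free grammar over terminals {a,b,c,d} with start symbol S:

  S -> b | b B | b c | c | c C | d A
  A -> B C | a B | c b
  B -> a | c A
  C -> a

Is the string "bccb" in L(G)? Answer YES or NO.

Convert to CNF:
  S -> T1 C | T2 B | T2 T1 | T3 A | b | c
  A -> B C | T0 B | T1 T2
  B -> T1 A | a
  C -> a
  T0 -> a
  T1 -> c
  T2 -> b
  T3 -> d

CYK fill:
  [0..0]={S,T2}  "b"  orig:{S}
  [1..1]={S,T1}  "c"  orig:{S}
  [2..2]={S,T1}  "c"  orig:{S}
  [3..3]={S,T2}  "b"  orig:{S}
  [0..1]={S}  "bc"
  [1..2]=∅  "cc"
  [2..3]={A}  "cb"
  [0..2]=∅  "bcc"
  [1..3]={B}  "ccb"
  [0..3]={S}  "bccb"

S ∈ T[0,3] ⇒ YES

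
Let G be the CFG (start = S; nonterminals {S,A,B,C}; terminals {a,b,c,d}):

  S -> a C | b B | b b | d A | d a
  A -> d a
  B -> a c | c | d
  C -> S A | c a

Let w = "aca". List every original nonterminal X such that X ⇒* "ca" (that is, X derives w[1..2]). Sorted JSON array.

Convert to CNF:
  S -> T0 A | T0 T1 | T1 C | T3 B | T3 T3
  A -> T0 T1
  B -> T1 T2 | c | d
  C -> S A | T2 T1
  T0 -> d
  T1 -> a
  T2 -> c
  T3 -> b

Fill CYK table bottom-up — only the sub-triangle for w[1..2]:
  cell(1,1) c: {B,T2}  orig:{B}
  cell(2,2) a: {T1}  orig:{}
  cell(1,2) ca: {C}

Original NTs in T[1,2] deriving "ca": ["C"]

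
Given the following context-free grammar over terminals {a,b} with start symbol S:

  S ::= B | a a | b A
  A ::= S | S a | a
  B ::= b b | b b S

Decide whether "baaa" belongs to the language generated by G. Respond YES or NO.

CNF form of G:
  S -> T0 T0 | T1 A | T1 T1 | T1 X4
  A -> S T0 | T0 T0 | T1 A | T1 T1 | T1 X2 | a
  B -> T1 T1 | T1 X3
  T0 -> a
  T1 -> b
  X2 -> T1 S
  X3 -> T1 S
  X4 -> T1 S

CYK fill:
  cell(0,0) b: {T1}  orig:{}
  cell(1,1) a: {A,T0}  orig:{A}
  cell(2,2) a: {A,T0}  orig:{A}
  cell(3,3) a: {A,T0}  orig:{A}
  cell(0,1) ba: {A,S}
  cell(1,2) aa: {A,S}
  cell(2,3) aa: {A,S}
  cell(0,2) baa: {A,S,X2,X3,X4}  orig:{A,S}
  cell(1,3) aaa: {A}
  cell(0,3) baaa: {A,S}

S ∈ T[0,3] ⇒ YES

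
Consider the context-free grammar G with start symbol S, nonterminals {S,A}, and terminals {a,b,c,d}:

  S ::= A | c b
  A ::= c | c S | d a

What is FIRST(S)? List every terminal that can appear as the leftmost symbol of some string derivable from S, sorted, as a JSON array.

FIRST sets, iterate to fixpoint:
round 1:
  A via A→c: +{c}
  A via A→d a: +{d}
  S via S→A: +{c,d}
  FIRST[S]={c,d}  FIRST[A]={c,d}
round 2: (no change)
  FIRST[S]={c,d}  FIRST[A]={c,d}

FIRST(S) = ["c", "d"]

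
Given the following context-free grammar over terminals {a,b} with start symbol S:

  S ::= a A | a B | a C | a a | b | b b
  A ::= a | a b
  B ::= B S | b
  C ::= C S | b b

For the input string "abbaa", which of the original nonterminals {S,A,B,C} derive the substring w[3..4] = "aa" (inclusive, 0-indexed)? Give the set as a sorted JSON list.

CNF form of G:
  S -> T0 A | T0 B | T0 C | T0 T0 | T1 T1 | b
  A -> T0 T1 | a
  B -> B S | b
  C -> C S | T1 T1
  T0 -> a
  T1 -> b

CYK fill (cells [i..j] with 3 ≤ i ≤ j ≤ 4 only):
  cell(3,3) a: {A,T0}  orig:{A}
  cell(4,4) a: {A,T0}  orig:{A}
  cell(3,4) aa: {S}

Original NTs in T[3,4] deriving "aa": ["S"]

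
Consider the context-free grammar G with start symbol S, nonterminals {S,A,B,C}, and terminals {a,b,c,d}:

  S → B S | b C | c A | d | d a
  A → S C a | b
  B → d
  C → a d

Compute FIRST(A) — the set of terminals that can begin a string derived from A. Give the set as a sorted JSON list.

Compute FIRST by fixpoint:
[1]
  A via A→b: +{b}
  B via B→d: +{d}
  C via C→a d: +{a}
  S via S→B S: +{d}
  S via S→b C: +{b}
  S via S→c A: +{c}
  S: {b,c,d}  A: {b}  B: {d}  C: {a}
[2]
  A via A→S C a: +{c,d}
  S: {b,c,d}  A: {b,c,d}  B: {d}  C: {a}
[3] — fixpoint
  S: {b,c,d}  A: {b,c,d}  B: {d}  C: {a}

FIRST(A) = ["b", "c", "d"]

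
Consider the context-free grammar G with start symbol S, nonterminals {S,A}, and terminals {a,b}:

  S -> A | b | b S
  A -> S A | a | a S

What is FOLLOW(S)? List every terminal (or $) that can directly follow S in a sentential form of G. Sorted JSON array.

FIRST iteration:
[1]
  A via A→a: +{a}
  S via S→A: +{a}
  S via S→b: +{b}
  FIRST[S]={a,b}  FIRST[A]={a}
[2]
  A via A→S A: +{b}
  FIRST[S]={a,b}  FIRST[A]={a,b}
[3] — fixpoint
  FIRST[S]={a,b}  FIRST[A]={a,b}

FOLLOW sets:
seed FOLLOW(S) with $
round 1:
  A→S A: FOLLOW(S) ⊇ FIRST(A) = {a,b}; new: +{a,b}
  S→A: FOLLOW(A) ⊇ FOLLOW(S) ⊇ {$,a,b}; new: +{$,a,b}
  FOLLOW(S)={$,a,b}  FOLLOW(A)={$,a,b}
round 2: — fixpoint
  FOLLOW(S)={$,a,b}  FOLLOW(A)={$,a,b}

FOLLOW(S) = ["$", "a", "b"]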